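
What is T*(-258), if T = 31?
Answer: -7998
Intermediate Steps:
T*(-258) = 31*(-258) = -7998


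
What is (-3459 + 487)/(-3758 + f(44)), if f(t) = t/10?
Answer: 3715/4692 ≈ 0.79177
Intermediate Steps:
f(t) = t/10 (f(t) = t*(1/10) = t/10)
(-3459 + 487)/(-3758 + f(44)) = (-3459 + 487)/(-3758 + (1/10)*44) = -2972/(-3758 + 22/5) = -2972/(-18768/5) = -2972*(-5/18768) = 3715/4692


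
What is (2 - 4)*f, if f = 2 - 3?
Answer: 2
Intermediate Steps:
f = -1
(2 - 4)*f = (2 - 4)*(-1) = -2*(-1) = 2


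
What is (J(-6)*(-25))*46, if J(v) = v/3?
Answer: 2300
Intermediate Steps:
J(v) = v/3 (J(v) = v*(1/3) = v/3)
(J(-6)*(-25))*46 = (((1/3)*(-6))*(-25))*46 = -2*(-25)*46 = 50*46 = 2300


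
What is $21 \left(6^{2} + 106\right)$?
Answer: $2982$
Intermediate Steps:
$21 \left(6^{2} + 106\right) = 21 \left(36 + 106\right) = 21 \cdot 142 = 2982$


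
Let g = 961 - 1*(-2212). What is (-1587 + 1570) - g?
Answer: -3190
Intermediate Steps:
g = 3173 (g = 961 + 2212 = 3173)
(-1587 + 1570) - g = (-1587 + 1570) - 1*3173 = -17 - 3173 = -3190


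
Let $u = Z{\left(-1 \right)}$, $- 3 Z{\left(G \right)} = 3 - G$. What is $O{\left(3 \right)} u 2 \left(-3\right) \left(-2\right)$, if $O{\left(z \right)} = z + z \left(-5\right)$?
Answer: $192$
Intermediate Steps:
$O{\left(z \right)} = - 4 z$ ($O{\left(z \right)} = z - 5 z = - 4 z$)
$Z{\left(G \right)} = -1 + \frac{G}{3}$ ($Z{\left(G \right)} = - \frac{3 - G}{3} = -1 + \frac{G}{3}$)
$u = - \frac{4}{3}$ ($u = -1 + \frac{1}{3} \left(-1\right) = -1 - \frac{1}{3} = - \frac{4}{3} \approx -1.3333$)
$O{\left(3 \right)} u 2 \left(-3\right) \left(-2\right) = \left(-4\right) 3 \left(- \frac{4}{3}\right) 2 \left(-3\right) \left(-2\right) = - 12 \left(\left(- \frac{8}{3}\right) \left(-3\right)\right) \left(-2\right) = \left(-12\right) 8 \left(-2\right) = \left(-96\right) \left(-2\right) = 192$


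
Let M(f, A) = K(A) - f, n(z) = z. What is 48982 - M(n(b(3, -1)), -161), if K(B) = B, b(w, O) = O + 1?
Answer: 49143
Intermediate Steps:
b(w, O) = 1 + O
M(f, A) = A - f
48982 - M(n(b(3, -1)), -161) = 48982 - (-161 - (1 - 1)) = 48982 - (-161 - 1*0) = 48982 - (-161 + 0) = 48982 - 1*(-161) = 48982 + 161 = 49143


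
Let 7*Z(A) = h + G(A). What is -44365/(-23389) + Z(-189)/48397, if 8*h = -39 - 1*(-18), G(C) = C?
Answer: 903786371/476613656 ≈ 1.8963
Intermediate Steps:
h = -21/8 (h = (-39 - 1*(-18))/8 = (-39 + 18)/8 = (⅛)*(-21) = -21/8 ≈ -2.6250)
Z(A) = -3/8 + A/7 (Z(A) = (-21/8 + A)/7 = -3/8 + A/7)
-44365/(-23389) + Z(-189)/48397 = -44365/(-23389) + (-3/8 + (⅐)*(-189))/48397 = -44365*(-1/23389) + (-3/8 - 27)*(1/48397) = 2335/1231 - 219/8*1/48397 = 2335/1231 - 219/387176 = 903786371/476613656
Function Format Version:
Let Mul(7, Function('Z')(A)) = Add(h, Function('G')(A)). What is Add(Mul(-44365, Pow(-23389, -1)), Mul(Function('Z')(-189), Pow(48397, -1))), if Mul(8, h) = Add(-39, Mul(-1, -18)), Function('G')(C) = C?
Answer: Rational(903786371, 476613656) ≈ 1.8963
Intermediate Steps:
h = Rational(-21, 8) (h = Mul(Rational(1, 8), Add(-39, Mul(-1, -18))) = Mul(Rational(1, 8), Add(-39, 18)) = Mul(Rational(1, 8), -21) = Rational(-21, 8) ≈ -2.6250)
Function('Z')(A) = Add(Rational(-3, 8), Mul(Rational(1, 7), A)) (Function('Z')(A) = Mul(Rational(1, 7), Add(Rational(-21, 8), A)) = Add(Rational(-3, 8), Mul(Rational(1, 7), A)))
Add(Mul(-44365, Pow(-23389, -1)), Mul(Function('Z')(-189), Pow(48397, -1))) = Add(Mul(-44365, Pow(-23389, -1)), Mul(Add(Rational(-3, 8), Mul(Rational(1, 7), -189)), Pow(48397, -1))) = Add(Mul(-44365, Rational(-1, 23389)), Mul(Add(Rational(-3, 8), -27), Rational(1, 48397))) = Add(Rational(2335, 1231), Mul(Rational(-219, 8), Rational(1, 48397))) = Add(Rational(2335, 1231), Rational(-219, 387176)) = Rational(903786371, 476613656)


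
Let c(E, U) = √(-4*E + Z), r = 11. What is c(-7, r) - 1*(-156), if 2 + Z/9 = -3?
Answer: 156 + I*√17 ≈ 156.0 + 4.1231*I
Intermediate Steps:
Z = -45 (Z = -18 + 9*(-3) = -18 - 27 = -45)
c(E, U) = √(-45 - 4*E) (c(E, U) = √(-4*E - 45) = √(-45 - 4*E))
c(-7, r) - 1*(-156) = √(-45 - 4*(-7)) - 1*(-156) = √(-45 + 28) + 156 = √(-17) + 156 = I*√17 + 156 = 156 + I*√17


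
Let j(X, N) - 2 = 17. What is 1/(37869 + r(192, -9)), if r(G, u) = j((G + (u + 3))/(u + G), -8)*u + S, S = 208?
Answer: 1/37906 ≈ 2.6381e-5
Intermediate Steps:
j(X, N) = 19 (j(X, N) = 2 + 17 = 19)
r(G, u) = 208 + 19*u (r(G, u) = 19*u + 208 = 208 + 19*u)
1/(37869 + r(192, -9)) = 1/(37869 + (208 + 19*(-9))) = 1/(37869 + (208 - 171)) = 1/(37869 + 37) = 1/37906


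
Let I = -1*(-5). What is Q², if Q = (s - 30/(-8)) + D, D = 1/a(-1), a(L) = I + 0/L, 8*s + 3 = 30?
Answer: 85849/1600 ≈ 53.656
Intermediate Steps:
I = 5
s = 27/8 (s = -3/8 + (⅛)*30 = -3/8 + 15/4 = 27/8 ≈ 3.3750)
a(L) = 5 (a(L) = 5 + 0/L = 5 + 0 = 5)
D = ⅕ (D = 1/5 = ⅕ ≈ 0.20000)
Q = 293/40 (Q = (27/8 - 30/(-8)) + ⅕ = (27/8 - 30*(-1)/8) + ⅕ = (27/8 - 1*(-15/4)) + ⅕ = (27/8 + 15/4) + ⅕ = 57/8 + ⅕ = 293/40 ≈ 7.3250)
Q² = (293/40)² = 85849/1600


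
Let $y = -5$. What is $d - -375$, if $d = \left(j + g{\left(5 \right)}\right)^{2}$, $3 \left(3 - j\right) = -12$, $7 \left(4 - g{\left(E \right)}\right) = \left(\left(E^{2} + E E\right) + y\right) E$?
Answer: $\frac{40279}{49} \approx 822.02$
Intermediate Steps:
$g{\left(E \right)} = 4 - \frac{E \left(-5 + 2 E^{2}\right)}{7}$ ($g{\left(E \right)} = 4 - \frac{\left(\left(E^{2} + E E\right) - 5\right) E}{7} = 4 - \frac{\left(\left(E^{2} + E^{2}\right) - 5\right) E}{7} = 4 - \frac{\left(2 E^{2} - 5\right) E}{7} = 4 - \frac{\left(-5 + 2 E^{2}\right) E}{7} = 4 - \frac{E \left(-5 + 2 E^{2}\right)}{7}$)
$j = 7$ ($j = 3 - -4 = 3 + 4 = 7$)
$d = \frac{21904}{49}$ ($d = \left(7 + \left(4 - \frac{2 \cdot 5^{3}}{7} + \frac{5}{7} \cdot 5\right)\right)^{2} = \left(7 + \left(4 - \frac{250}{7} + \frac{25}{7}\right)\right)^{2} = \left(7 - \frac{197}{7}\right)^{2} = \left(- \frac{148}{7}\right)^{2} = \frac{21904}{49} \approx 447.02$)
$d - -375 = \frac{21904}{49} - -375 = \frac{21904}{49} + 375 = \frac{40279}{49}$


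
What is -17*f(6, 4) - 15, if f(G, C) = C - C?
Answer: -15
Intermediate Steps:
f(G, C) = 0
-17*f(6, 4) - 15 = -17*0 - 15 = 0 - 15 = -15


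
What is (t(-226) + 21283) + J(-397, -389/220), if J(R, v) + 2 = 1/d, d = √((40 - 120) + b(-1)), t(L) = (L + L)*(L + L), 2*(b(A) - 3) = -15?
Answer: 225585 - I*√2/13 ≈ 2.2559e+5 - 0.10879*I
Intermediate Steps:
b(A) = -9/2 (b(A) = 3 + (½)*(-15) = 3 - 15/2 = -9/2)
t(L) = 4*L² (t(L) = (2*L)*(2*L) = 4*L²)
d = 13*I*√2/2 (d = √((40 - 120) - 9/2) = √(-80 - 9/2) = √(-169/2) = 13*I*√2/2 ≈ 9.1924*I)
J(R, v) = -2 - I*√2/13 (J(R, v) = -2 + 1/(13*I*√2/2) = -2 - I*√2/13)
(t(-226) + 21283) + J(-397, -389/220) = (4*(-226)² + 21283) + (-2 - I*√2/13) = (4*51076 + 21283) + (-2 - I*√2/13) = (204304 + 21283) + (-2 - I*√2/13) = 225587 + (-2 - I*√2/13) = 225585 - I*√2/13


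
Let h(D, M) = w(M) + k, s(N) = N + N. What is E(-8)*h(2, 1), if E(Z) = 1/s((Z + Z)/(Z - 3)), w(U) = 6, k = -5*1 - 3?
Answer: -11/16 ≈ -0.68750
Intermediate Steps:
k = -8 (k = -5 - 3 = -8)
s(N) = 2*N
h(D, M) = -2 (h(D, M) = 6 - 8 = -2)
E(Z) = (-3 + Z)/(4*Z) (E(Z) = 1/(2*((Z + Z)/(Z - 3))) = 1/(2*((2*Z)/(-3 + Z))) = 1/(2*(2*Z/(-3 + Z))) = 1/(4*Z/(-3 + Z)) = (-3 + Z)/(4*Z))
E(-8)*h(2, 1) = ((¼)*(-3 - 8)/(-8))*(-2) = ((¼)*(-⅛)*(-11))*(-2) = (11/32)*(-2) = -11/16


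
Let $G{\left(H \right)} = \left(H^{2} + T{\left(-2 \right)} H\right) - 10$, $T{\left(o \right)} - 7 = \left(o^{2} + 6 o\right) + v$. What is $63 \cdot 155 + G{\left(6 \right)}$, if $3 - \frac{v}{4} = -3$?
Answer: $9929$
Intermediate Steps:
$v = 24$ ($v = 12 - -12 = 12 + 12 = 24$)
$T{\left(o \right)} = 31 + o^{2} + 6 o$ ($T{\left(o \right)} = 7 + \left(\left(o^{2} + 6 o\right) + 24\right) = 7 + \left(24 + o^{2} + 6 o\right) = 31 + o^{2} + 6 o$)
$G{\left(H \right)} = -10 + H^{2} + 23 H$ ($G{\left(H \right)} = \left(H^{2} + \left(31 + \left(-2\right)^{2} + 6 \left(-2\right)\right) H\right) - 10 = \left(H^{2} + \left(31 + 4 - 12\right) H\right) - 10 = \left(H^{2} + 23 H\right) - 10 = -10 + H^{2} + 23 H$)
$63 \cdot 155 + G{\left(6 \right)} = 63 \cdot 155 + \left(-10 + 6^{2} + 23 \cdot 6\right) = 9765 + \left(-10 + 36 + 138\right) = 9765 + 164 = 9929$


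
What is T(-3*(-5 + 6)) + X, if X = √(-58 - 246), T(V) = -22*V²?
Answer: -198 + 4*I*√19 ≈ -198.0 + 17.436*I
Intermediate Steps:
X = 4*I*√19 (X = √(-304) = 4*I*√19 ≈ 17.436*I)
T(-3*(-5 + 6)) + X = -22*9*(-5 + 6)² + 4*I*√19 = -22*(-3*1)² + 4*I*√19 = -22*(-3)² + 4*I*√19 = -22*9 + 4*I*√19 = -198 + 4*I*√19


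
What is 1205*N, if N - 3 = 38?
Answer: 49405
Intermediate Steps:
N = 41 (N = 3 + 38 = 41)
1205*N = 1205*41 = 49405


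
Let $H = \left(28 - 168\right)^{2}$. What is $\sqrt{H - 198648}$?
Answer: $2 i \sqrt{44762} \approx 423.14 i$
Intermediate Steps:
$H = 19600$ ($H = \left(-140\right)^{2} = 19600$)
$\sqrt{H - 198648} = \sqrt{19600 - 198648} = \sqrt{-179048} = 2 i \sqrt{44762}$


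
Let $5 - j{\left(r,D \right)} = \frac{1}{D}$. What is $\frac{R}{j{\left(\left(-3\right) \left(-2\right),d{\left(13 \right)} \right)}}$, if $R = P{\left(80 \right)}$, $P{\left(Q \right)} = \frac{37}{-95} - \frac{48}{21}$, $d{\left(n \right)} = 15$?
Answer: $- \frac{5337}{9842} \approx -0.54227$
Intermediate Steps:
$j{\left(r,D \right)} = 5 - \frac{1}{D}$
$P{\left(Q \right)} = - \frac{1779}{665}$ ($P{\left(Q \right)} = 37 \left(- \frac{1}{95}\right) - \frac{16}{7} = - \frac{37}{95} - \frac{16}{7} = - \frac{1779}{665}$)
$R = - \frac{1779}{665} \approx -2.6752$
$\frac{R}{j{\left(\left(-3\right) \left(-2\right),d{\left(13 \right)} \right)}} = - \frac{1779}{665 \left(5 - \frac{1}{15}\right)} = - \frac{1779}{665 \cdot \frac{74}{15}} = \left(- \frac{1779}{665}\right) \frac{15}{74} = - \frac{5337}{9842}$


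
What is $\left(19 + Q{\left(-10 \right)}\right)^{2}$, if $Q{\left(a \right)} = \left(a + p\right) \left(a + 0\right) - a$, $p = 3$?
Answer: $9801$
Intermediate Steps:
$Q{\left(a \right)} = - a + a \left(3 + a\right)$ ($Q{\left(a \right)} = \left(a + 3\right) \left(a + 0\right) - a = \left(3 + a\right) a - a = a \left(3 + a\right) - a = - a + a \left(3 + a\right)$)
$\left(19 + Q{\left(-10 \right)}\right)^{2} = \left(19 - 10 \left(2 - 10\right)\right)^{2} = \left(19 - -80\right)^{2} = \left(19 + 80\right)^{2} = 99^{2} = 9801$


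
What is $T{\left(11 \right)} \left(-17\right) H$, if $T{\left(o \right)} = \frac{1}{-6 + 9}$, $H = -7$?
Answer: $\frac{119}{3} \approx 39.667$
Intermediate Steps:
$T{\left(o \right)} = \frac{1}{3}$
$T{\left(11 \right)} \left(-17\right) H = \frac{1}{3} \left(-17\right) \left(-7\right) = \left(- \frac{17}{3}\right) \left(-7\right) = \frac{119}{3}$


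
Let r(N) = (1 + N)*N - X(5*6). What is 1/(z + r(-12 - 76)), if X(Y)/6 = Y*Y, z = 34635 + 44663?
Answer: 1/81554 ≈ 1.2262e-5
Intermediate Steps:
z = 79298
X(Y) = 6*Y² (X(Y) = 6*(Y*Y) = 6*Y²)
r(N) = -5400 + N*(1 + N) (r(N) = (1 + N)*N - 6*(5*6)² = N*(1 + N) - 6*30² = N*(1 + N) - 6*900 = N*(1 + N) - 1*5400 = N*(1 + N) - 5400 = -5400 + N*(1 + N))
1/(z + r(-12 - 76)) = 1/(79298 + (-5400 + (-12 - 76) + (-12 - 76)²)) = 1/(79298 + (-5400 - 88 + (-88)²)) = 1/(79298 + (-5400 - 88 + 7744)) = 1/(79298 + 2256) = 1/81554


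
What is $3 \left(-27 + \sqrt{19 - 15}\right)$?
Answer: $-75$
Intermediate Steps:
$3 \left(-27 + \sqrt{19 - 15}\right) = 3 \left(-27 + \sqrt{4}\right) = 3 \left(-27 + 2\right) = 3 \left(-25\right) = -75$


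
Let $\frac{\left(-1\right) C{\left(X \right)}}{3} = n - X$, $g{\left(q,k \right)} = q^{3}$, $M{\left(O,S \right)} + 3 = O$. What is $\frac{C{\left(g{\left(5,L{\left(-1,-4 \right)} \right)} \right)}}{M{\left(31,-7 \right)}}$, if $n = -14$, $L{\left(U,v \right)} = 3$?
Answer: $\frac{417}{28} \approx 14.893$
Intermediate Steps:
$M{\left(O,S \right)} = -3 + O$
$C{\left(X \right)} = 42 + 3 X$ ($C{\left(X \right)} = - 3 \left(-14 - X\right) = 42 + 3 X$)
$\frac{C{\left(g{\left(5,L{\left(-1,-4 \right)} \right)} \right)}}{M{\left(31,-7 \right)}} = \frac{42 + 3 \cdot 5^{3}}{-3 + 31} = \frac{42 + 3 \cdot 125}{28} = \left(42 + 375\right) \frac{1}{28} = 417 \cdot \frac{1}{28} = \frac{417}{28}$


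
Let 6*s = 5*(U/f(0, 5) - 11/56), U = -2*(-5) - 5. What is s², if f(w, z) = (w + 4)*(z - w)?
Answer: 25/12544 ≈ 0.0019930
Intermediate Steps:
U = 5 (U = 10 - 5 = 5)
f(w, z) = (4 + w)*(z - w)
s = 5/112 (s = (5*(5/(-1*0² - 4*0 + 4*5 + 0*5) - 11/56))/6 = (5*(5/(-1*0 + 0 + 20 + 0) - 11*1/56))/6 = (5*(5/(0 + 0 + 20 + 0) - 11/56))/6 = (5*(5/20 - 11/56))/6 = (5*(5*(1/20) - 11/56))/6 = (5*(¼ - 11/56))/6 = (5*(3/56))/6 = (⅙)*(15/56) = 5/112 ≈ 0.044643)
s² = (5/112)² = 25/12544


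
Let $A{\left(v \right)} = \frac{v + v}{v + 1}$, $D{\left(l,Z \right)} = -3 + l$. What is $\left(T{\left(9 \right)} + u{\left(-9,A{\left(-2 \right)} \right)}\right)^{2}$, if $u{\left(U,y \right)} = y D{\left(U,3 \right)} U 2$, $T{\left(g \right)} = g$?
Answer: $762129$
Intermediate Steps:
$A{\left(v \right)} = \frac{2 v}{1 + v}$
$u{\left(U,y \right)} = 2 U y \left(-3 + U\right)$ ($u{\left(U,y \right)} = y \left(-3 + U\right) U 2 = y U \left(-3 + U\right) 2 = y 2 U \left(-3 + U\right) = 2 U y \left(-3 + U\right)$)
$\left(T{\left(9 \right)} + u{\left(-9,A{\left(-2 \right)} \right)}\right)^{2} = \left(9 + 2 \left(-9\right) 2 \left(-2\right) \frac{1}{1 - 2} \left(-3 - 9\right)\right)^{2} = \left(9 + 2 \left(-9\right) 2 \left(-2\right) \frac{1}{-1} \left(-12\right)\right)^{2} = \left(9 + 2 \left(-9\right) 2 \left(-2\right) \left(-1\right) \left(-12\right)\right)^{2} = \left(9 + 2 \left(-9\right) 4 \left(-12\right)\right)^{2} = \left(9 + 864\right)^{2} = 873^{2} = 762129$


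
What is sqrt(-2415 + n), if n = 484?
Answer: I*sqrt(1931) ≈ 43.943*I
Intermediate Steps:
sqrt(-2415 + n) = sqrt(-2415 + 484) = sqrt(-1931) = I*sqrt(1931)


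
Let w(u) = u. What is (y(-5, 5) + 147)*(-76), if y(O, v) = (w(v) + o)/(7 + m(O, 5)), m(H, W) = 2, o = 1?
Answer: -33668/3 ≈ -11223.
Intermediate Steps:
y(O, v) = ⅑ + v/9 (y(O, v) = (v + 1)/(7 + 2) = (1 + v)/9 = (1 + v)*(⅑) = ⅑ + v/9)
(y(-5, 5) + 147)*(-76) = ((⅑ + (⅑)*5) + 147)*(-76) = ((⅑ + 5/9) + 147)*(-76) = (⅔ + 147)*(-76) = (443/3)*(-76) = -33668/3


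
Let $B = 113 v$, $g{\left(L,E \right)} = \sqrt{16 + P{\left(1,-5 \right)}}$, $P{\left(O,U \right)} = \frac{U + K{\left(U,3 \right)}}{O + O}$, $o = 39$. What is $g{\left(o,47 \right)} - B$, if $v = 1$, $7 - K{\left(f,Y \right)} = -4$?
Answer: $-113 + \sqrt{19} \approx -108.64$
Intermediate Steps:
$K{\left(f,Y \right)} = 11$ ($K{\left(f,Y \right)} = 7 - -4 = 7 + 4 = 11$)
$P{\left(O,U \right)} = \frac{11 + U}{2 O}$ ($P{\left(O,U \right)} = \frac{U + 11}{O + O} = \frac{11 + U}{2 O}$)
$g{\left(L,E \right)} = \sqrt{19}$ ($g{\left(L,E \right)} = \sqrt{16 + \frac{11 - 5}{2 \cdot 1}} = \sqrt{16 + \frac{1}{2} \cdot 1 \cdot 6} = \sqrt{16 + 3} = \sqrt{19}$)
$B = 113$ ($B = 113 \cdot 1 = 113$)
$g{\left(o,47 \right)} - B = \sqrt{19} - 113 = -113 + \sqrt{19}$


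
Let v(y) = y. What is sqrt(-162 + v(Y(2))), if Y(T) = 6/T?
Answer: I*sqrt(159) ≈ 12.61*I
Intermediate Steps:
sqrt(-162 + v(Y(2))) = sqrt(-162 + 6/2) = sqrt(-162 + 6*(1/2)) = sqrt(-162 + 3) = sqrt(-159) = I*sqrt(159)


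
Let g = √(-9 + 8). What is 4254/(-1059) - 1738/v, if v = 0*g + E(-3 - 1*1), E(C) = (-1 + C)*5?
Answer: 578064/8825 ≈ 65.503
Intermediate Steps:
g = I (g = √(-1) = I ≈ 1.0*I)
E(C) = -5 + 5*C
v = -25 (v = 0*I + (-5 + 5*(-3 - 1*1)) = 0 + (-5 + 5*(-3 - 1)) = 0 + (-5 + 5*(-4)) = 0 + (-5 - 20) = 0 - 25 = -25)
4254/(-1059) - 1738/v = 4254/(-1059) - 1738/(-25) = 4254*(-1/1059) - 1738*(-1/25) = -1418/353 + 1738/25 = 578064/8825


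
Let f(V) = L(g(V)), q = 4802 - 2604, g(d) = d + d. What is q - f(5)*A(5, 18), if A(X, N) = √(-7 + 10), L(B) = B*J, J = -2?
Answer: 2198 + 20*√3 ≈ 2232.6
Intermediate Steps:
g(d) = 2*d
q = 2198
L(B) = -2*B (L(B) = B*(-2) = -2*B)
A(X, N) = √3
f(V) = -4*V
q - f(5)*A(5, 18) = 2198 - (-4*5)*√3 = 2198 - (-20)*√3 = 2198 + 20*√3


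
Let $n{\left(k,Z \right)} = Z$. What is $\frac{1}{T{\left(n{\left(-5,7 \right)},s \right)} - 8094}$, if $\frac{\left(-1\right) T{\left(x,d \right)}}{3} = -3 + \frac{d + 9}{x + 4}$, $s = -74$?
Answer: $- \frac{11}{88740} \approx -0.00012396$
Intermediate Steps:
$T{\left(x,d \right)} = 9 - \frac{3 \left(9 + d\right)}{4 + x}$ ($T{\left(x,d \right)} = - 3 \left(-3 + \frac{d + 9}{x + 4}\right) = - 3 \left(-3 + \frac{9 + d}{4 + x}\right) = 9 - \frac{3 \left(9 + d\right)}{4 + x}$)
$\frac{1}{T{\left(n{\left(-5,7 \right)},s \right)} - 8094} = \frac{1}{\frac{3 \left(3 - -74 + 3 \cdot 7\right)}{4 + 7} - 8094} = \frac{1}{\frac{3 \left(3 + 74 + 21\right)}{11} - 8094} = \frac{1}{3 \cdot \frac{1}{11} \cdot 98 - 8094} = \frac{1}{\frac{294}{11} - 8094} = \frac{1}{- \frac{88740}{11}} = - \frac{11}{88740}$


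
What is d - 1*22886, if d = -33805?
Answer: -56691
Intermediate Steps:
d - 1*22886 = -33805 - 1*22886 = -33805 - 22886 = -56691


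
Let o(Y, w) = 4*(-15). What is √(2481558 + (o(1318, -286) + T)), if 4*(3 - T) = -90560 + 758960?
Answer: √2314401 ≈ 1521.3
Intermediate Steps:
T = -167097 (T = 3 - (-90560 + 758960)/4 = 3 - ¼*668400 = 3 - 167100 = -167097)
o(Y, w) = -60
√(2481558 + (o(1318, -286) + T)) = √(2481558 + (-60 - 167097)) = √(2481558 - 167157) = √2314401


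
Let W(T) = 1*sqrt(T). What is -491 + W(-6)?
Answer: -491 + I*sqrt(6) ≈ -491.0 + 2.4495*I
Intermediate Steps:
W(T) = sqrt(T)
-491 + W(-6) = -491 + sqrt(-6) = -491 + I*sqrt(6)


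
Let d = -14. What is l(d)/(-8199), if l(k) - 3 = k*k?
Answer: -199/8199 ≈ -0.024271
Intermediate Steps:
l(k) = 3 + k² (l(k) = 3 + k*k = 3 + k²)
l(d)/(-8199) = (3 + (-14)²)/(-8199) = (3 + 196)*(-1/8199) = 199*(-1/8199) = -199/8199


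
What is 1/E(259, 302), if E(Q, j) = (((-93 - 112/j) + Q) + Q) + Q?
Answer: 151/103228 ≈ 0.0014628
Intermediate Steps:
E(Q, j) = -93 - 112/j + 3*Q (E(Q, j) = ((-93 + Q - 112/j) + Q) + Q = (-93 - 112/j + 2*Q) + Q = -93 - 112/j + 3*Q)
1/E(259, 302) = 1/(-93 - 112/302 + 3*259) = 1/(-93 - 112*1/302 + 777) = 1/(-93 - 56/151 + 777) = 1/(103228/151) = 151/103228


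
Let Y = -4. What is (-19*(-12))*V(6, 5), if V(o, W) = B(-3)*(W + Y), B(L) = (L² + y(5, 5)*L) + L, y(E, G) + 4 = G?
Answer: 684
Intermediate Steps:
y(E, G) = -4 + G
B(L) = L² + 2*L (B(L) = (L² + (-4 + 5)*L) + L = (L² + 1*L) + L = (L² + L) + L = (L + L²) + L = L² + 2*L)
V(o, W) = -12 + 3*W (V(o, W) = (-3*(2 - 3))*(W - 4) = (-3*(-1))*(-4 + W) = 3*(-4 + W) = -12 + 3*W)
(-19*(-12))*V(6, 5) = (-19*(-12))*(-12 + 3*5) = 228*(-12 + 15) = 228*3 = 684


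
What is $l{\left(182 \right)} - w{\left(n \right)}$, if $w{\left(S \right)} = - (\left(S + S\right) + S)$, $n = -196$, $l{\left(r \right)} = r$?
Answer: $-406$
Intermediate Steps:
$w{\left(S \right)} = - 3 S$ ($w{\left(S \right)} = - (2 S + S) = - 3 S$)
$l{\left(182 \right)} - w{\left(n \right)} = 182 - \left(-3\right) \left(-196\right) = 182 - 588 = -406$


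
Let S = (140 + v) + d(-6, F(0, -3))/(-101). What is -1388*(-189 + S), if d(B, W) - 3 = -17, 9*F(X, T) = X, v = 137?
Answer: -12355976/101 ≈ -1.2234e+5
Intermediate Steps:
F(X, T) = X/9
d(B, W) = -14 (d(B, W) = 3 - 17 = -14)
S = 27991/101 (S = (140 + 137) - 14/(-101) = 277 - 14*(-1/101) = 277 + 14/101 = 27991/101 ≈ 277.14)
-1388*(-189 + S) = -1388*(-189 + 27991/101) = -1388*8902/101 = -12355976/101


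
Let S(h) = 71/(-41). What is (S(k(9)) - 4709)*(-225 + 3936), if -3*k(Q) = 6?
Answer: -716742540/41 ≈ -1.7482e+7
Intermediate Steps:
k(Q) = -2 (k(Q) = -⅓*6 = -2)
S(h) = -71/41 (S(h) = 71*(-1/41) = -71/41)
(S(k(9)) - 4709)*(-225 + 3936) = (-71/41 - 4709)*(-225 + 3936) = -193140/41*3711 = -716742540/41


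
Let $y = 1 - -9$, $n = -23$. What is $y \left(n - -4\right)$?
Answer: $-190$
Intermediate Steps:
$y = 10$ ($y = 1 + \left(-2 + 11\right) = 1 + 9 = 10$)
$y \left(n - -4\right) = 10 \left(-23 - -4\right) = 10 \left(-23 + \left(-5 + 9\right)\right) = 10 \left(-23 + 4\right) = 10 \left(-19\right) = -190$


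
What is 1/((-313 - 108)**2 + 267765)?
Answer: 1/445006 ≈ 2.2472e-6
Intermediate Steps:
1/((-313 - 108)**2 + 267765) = 1/((-421)**2 + 267765) = 1/(177241 + 267765) = 1/445006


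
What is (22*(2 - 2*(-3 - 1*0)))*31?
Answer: 5456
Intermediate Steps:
(22*(2 - 2*(-3 - 1*0)))*31 = (22*(2 - 2*(-3 + 0)))*31 = (22*(2 - 2*(-3)))*31 = (22*(2 + 6))*31 = (22*8)*31 = 176*31 = 5456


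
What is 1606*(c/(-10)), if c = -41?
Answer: 32923/5 ≈ 6584.6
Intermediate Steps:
1606*(c/(-10)) = 1606*(-41/(-10)) = 1606*(-41*(-1/10)) = 1606*(41/10) = 32923/5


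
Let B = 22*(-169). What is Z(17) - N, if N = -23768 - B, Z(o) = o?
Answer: 20067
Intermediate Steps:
B = -3718
N = -20050 (N = -23768 - 1*(-3718) = -23768 + 3718 = -20050)
Z(17) - N = 17 - 1*(-20050) = 17 + 20050 = 20067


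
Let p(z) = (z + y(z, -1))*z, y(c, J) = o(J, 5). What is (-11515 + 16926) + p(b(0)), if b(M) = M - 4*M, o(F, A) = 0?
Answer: 5411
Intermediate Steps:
y(c, J) = 0
b(M) = -3*M
p(z) = z**2 (p(z) = (z + 0)*z = z*z = z**2)
(-11515 + 16926) + p(b(0)) = (-11515 + 16926) + (-3*0)**2 = 5411 + 0**2 = 5411 + 0 = 5411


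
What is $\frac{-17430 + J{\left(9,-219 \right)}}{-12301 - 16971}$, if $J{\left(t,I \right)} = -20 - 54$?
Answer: $\frac{2188}{3659} \approx 0.59798$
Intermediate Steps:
$J{\left(t,I \right)} = -74$ ($J{\left(t,I \right)} = -20 - 54 = -74$)
$\frac{-17430 + J{\left(9,-219 \right)}}{-12301 - 16971} = \frac{-17430 - 74}{-12301 - 16971} = - \frac{17504}{-29272} = \left(-17504\right) \left(- \frac{1}{29272}\right) = \frac{2188}{3659}$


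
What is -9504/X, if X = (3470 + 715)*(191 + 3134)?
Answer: -352/515375 ≈ -0.00068300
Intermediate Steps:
X = 13915125 (X = 4185*3325 = 13915125)
-9504/X = -9504/13915125 = -9504*1/13915125 = -352/515375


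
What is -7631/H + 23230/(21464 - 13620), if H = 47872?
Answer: 263052249/93876992 ≈ 2.8021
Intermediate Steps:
-7631/H + 23230/(21464 - 13620) = -7631/47872 + 23230/(21464 - 13620) = -7631*1/47872 + 23230/7844 = -7631/47872 + 23230*(1/7844) = -7631/47872 + 11615/3922 = 263052249/93876992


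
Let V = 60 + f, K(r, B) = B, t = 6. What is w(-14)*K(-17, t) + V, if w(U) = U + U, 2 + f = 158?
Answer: 48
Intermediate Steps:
f = 156 (f = -2 + 158 = 156)
w(U) = 2*U
V = 216 (V = 60 + 156 = 216)
w(-14)*K(-17, t) + V = (2*(-14))*6 + 216 = -28*6 + 216 = -168 + 216 = 48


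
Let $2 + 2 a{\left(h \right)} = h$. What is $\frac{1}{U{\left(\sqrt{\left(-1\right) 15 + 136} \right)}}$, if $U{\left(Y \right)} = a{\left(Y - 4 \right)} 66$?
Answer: $\frac{1}{165} \approx 0.0060606$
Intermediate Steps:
$a{\left(h \right)} = -1 + \frac{h}{2}$
$U{\left(Y \right)} = -198 + 33 Y$ ($U{\left(Y \right)} = \left(-1 + \frac{Y - 4}{2}\right) 66 = \left(-1 + \frac{-4 + Y}{2}\right) 66 = \left(-1 + \left(-2 + \frac{Y}{2}\right)\right) 66 = \left(-3 + \frac{Y}{2}\right) 66 = -198 + 33 Y$)
$\frac{1}{U{\left(\sqrt{\left(-1\right) 15 + 136} \right)}} = \frac{1}{-198 + 33 \sqrt{\left(-1\right) 15 + 136}} = \frac{1}{-198 + 33 \sqrt{-15 + 136}} = \frac{1}{-198 + 33 \sqrt{121}} = \frac{1}{-198 + 33 \cdot 11} = \frac{1}{-198 + 363} = \frac{1}{165}$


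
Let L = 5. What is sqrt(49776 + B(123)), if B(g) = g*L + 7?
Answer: sqrt(50398) ≈ 224.49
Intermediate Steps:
B(g) = 7 + 5*g (B(g) = g*5 + 7 = 5*g + 7 = 7 + 5*g)
sqrt(49776 + B(123)) = sqrt(49776 + (7 + 5*123)) = sqrt(49776 + (7 + 615)) = sqrt(49776 + 622) = sqrt(50398)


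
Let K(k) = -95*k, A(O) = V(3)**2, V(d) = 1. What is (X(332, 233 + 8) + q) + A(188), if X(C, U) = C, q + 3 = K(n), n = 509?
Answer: -48025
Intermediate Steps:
A(O) = 1 (A(O) = 1**2 = 1)
q = -48358 (q = -3 - 95*509 = -3 - 48355 = -48358)
(X(332, 233 + 8) + q) + A(188) = (332 - 48358) + 1 = -48026 + 1 = -48025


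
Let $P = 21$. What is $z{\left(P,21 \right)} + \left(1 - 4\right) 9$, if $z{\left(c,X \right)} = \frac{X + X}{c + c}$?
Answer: $-26$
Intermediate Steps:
$z{\left(c,X \right)} = \frac{X}{c}$ ($z{\left(c,X \right)} = \frac{2 X}{2 c} = 2 X \frac{1}{2 c} = \frac{X}{c}$)
$z{\left(P,21 \right)} + \left(1 - 4\right) 9 = \frac{21}{21} + \left(1 - 4\right) 9 = 21 \cdot \frac{1}{21} - 27 = 1 - 27 = -26$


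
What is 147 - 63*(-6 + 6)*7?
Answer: 147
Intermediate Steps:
147 - 63*(-6 + 6)*7 = 147 - 0*7 = 147 - 63*0 = 147 + 0 = 147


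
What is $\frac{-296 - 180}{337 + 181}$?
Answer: $- \frac{34}{37} \approx -0.91892$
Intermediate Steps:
$\frac{-296 - 180}{337 + 181} = - \frac{476}{518} = \left(-476\right) \frac{1}{518} = - \frac{34}{37}$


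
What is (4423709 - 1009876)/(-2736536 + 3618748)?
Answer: 3413833/882212 ≈ 3.8696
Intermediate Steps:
(4423709 - 1009876)/(-2736536 + 3618748) = 3413833/882212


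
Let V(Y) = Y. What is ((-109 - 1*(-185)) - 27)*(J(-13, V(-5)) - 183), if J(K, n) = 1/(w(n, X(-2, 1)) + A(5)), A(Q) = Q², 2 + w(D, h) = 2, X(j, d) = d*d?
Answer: -224126/25 ≈ -8965.0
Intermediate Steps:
X(j, d) = d²
w(D, h) = 0 (w(D, h) = -2 + 2 = 0)
J(K, n) = 1/25 (J(K, n) = 1/(0 + 5²) = 1/(0 + 25) = 1/25)
((-109 - 1*(-185)) - 27)*(J(-13, V(-5)) - 183) = ((-109 - 1*(-185)) - 27)*(1/25 - 183) = ((-109 + 185) - 27)*(-4574/25) = (76 - 27)*(-4574/25) = 49*(-4574/25) = -224126/25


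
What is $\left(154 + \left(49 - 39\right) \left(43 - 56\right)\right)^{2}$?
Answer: $576$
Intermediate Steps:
$\left(154 + \left(49 - 39\right) \left(43 - 56\right)\right)^{2} = \left(154 + 10 \left(-13\right)\right)^{2} = \left(154 - 130\right)^{2} = 24^{2} = 576$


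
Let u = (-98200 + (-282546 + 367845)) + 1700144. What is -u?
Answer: -1687243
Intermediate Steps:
u = 1687243 (u = (-98200 + 85299) + 1700144 = -12901 + 1700144 = 1687243)
-u = -1*1687243 = -1687243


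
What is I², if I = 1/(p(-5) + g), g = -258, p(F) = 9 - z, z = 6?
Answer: 1/65025 ≈ 1.5379e-5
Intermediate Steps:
p(F) = 3 (p(F) = 9 - 1*6 = 9 - 6 = 3)
I = -1/255 (I = 1/(3 - 258) = 1/(-255) = -1/255 ≈ -0.0039216)
I² = (-1/255)² = 1/65025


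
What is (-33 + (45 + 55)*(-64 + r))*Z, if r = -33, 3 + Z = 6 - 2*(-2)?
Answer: -68131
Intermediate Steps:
Z = 7 (Z = -3 + (6 - 2*(-2)) = -3 + (6 + 4) = -3 + 10 = 7)
(-33 + (45 + 55)*(-64 + r))*Z = (-33 + (45 + 55)*(-64 - 33))*7 = (-33 + 100*(-97))*7 = (-33 - 9700)*7 = -9733*7 = -68131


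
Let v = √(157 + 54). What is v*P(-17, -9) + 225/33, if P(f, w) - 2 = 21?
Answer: 75/11 + 23*√211 ≈ 340.91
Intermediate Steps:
v = √211 ≈ 14.526
P(f, w) = 23 (P(f, w) = 2 + 21 = 23)
v*P(-17, -9) + 225/33 = √211*23 + 225/33 = 23*√211 + 225*(1/33) = 23*√211 + 75/11 = 75/11 + 23*√211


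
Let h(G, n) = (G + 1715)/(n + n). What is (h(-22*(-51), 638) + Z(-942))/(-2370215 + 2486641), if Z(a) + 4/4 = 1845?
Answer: 2355781/148559576 ≈ 0.015857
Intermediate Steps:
Z(a) = 1844 (Z(a) = -1 + 1845 = 1844)
h(G, n) = (1715 + G)/(2*n) (h(G, n) = (1715 + G)/((2*n)) = (1715 + G)*(1/(2*n)) = (1715 + G)/(2*n))
(h(-22*(-51), 638) + Z(-942))/(-2370215 + 2486641) = ((½)*(1715 - 22*(-51))/638 + 1844)/(-2370215 + 2486641) = ((½)*(1/638)*(1715 + 1122) + 1844)/116426 = ((½)*(1/638)*2837 + 1844)*(1/116426) = (2837/1276 + 1844)*(1/116426) = (2355781/1276)*(1/116426) = 2355781/148559576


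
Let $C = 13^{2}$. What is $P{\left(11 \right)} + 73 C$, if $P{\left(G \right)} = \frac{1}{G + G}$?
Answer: $\frac{271415}{22} \approx 12337.0$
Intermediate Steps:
$P{\left(G \right)} = \frac{1}{2 G}$
$C = 169$
$P{\left(11 \right)} + 73 C = \frac{1}{2 \cdot 11} + 73 \cdot 169 = \frac{1}{2} \cdot \frac{1}{11} + 12337 = \frac{1}{22} + 12337 = \frac{271415}{22}$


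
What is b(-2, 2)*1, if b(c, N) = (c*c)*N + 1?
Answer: 9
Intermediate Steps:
b(c, N) = 1 + N*c**2 (b(c, N) = c**2*N + 1 = N*c**2 + 1 = 1 + N*c**2)
b(-2, 2)*1 = (1 + 2*(-2)**2)*1 = (1 + 2*4)*1 = (1 + 8)*1 = 9*1 = 9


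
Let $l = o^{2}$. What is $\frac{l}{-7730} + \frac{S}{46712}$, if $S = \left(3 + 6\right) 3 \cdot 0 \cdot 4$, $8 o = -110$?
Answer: $- \frac{605}{24736} \approx -0.024458$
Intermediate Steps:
$o = - \frac{55}{4}$ ($o = \frac{1}{8} \left(-110\right) = - \frac{55}{4} \approx -13.75$)
$l = \frac{3025}{16}$ ($l = \left(- \frac{55}{4}\right)^{2} = \frac{3025}{16} \approx 189.06$)
$S = 0$ ($S = 9 \cdot 0 \cdot 4 = 9 \cdot 0 = 0$)
$\frac{l}{-7730} + \frac{S}{46712} = \frac{3025}{16 \left(-7730\right)} + \frac{0}{46712} = \frac{3025}{16} \left(- \frac{1}{7730}\right) + 0 \cdot \frac{1}{46712} = - \frac{605}{24736} + 0 = - \frac{605}{24736}$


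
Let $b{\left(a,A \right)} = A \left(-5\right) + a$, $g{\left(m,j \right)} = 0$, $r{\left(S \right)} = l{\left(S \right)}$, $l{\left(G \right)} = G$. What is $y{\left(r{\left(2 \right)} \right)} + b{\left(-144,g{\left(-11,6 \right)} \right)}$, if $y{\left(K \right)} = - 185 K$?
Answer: $-514$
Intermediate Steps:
$r{\left(S \right)} = S$
$b{\left(a,A \right)} = a - 5 A$ ($b{\left(a,A \right)} = - 5 A + a = a - 5 A$)
$y{\left(r{\left(2 \right)} \right)} + b{\left(-144,g{\left(-11,6 \right)} \right)} = \left(-185\right) 2 - 144 = -370 + \left(-144 + 0\right) = -370 - 144 = -514$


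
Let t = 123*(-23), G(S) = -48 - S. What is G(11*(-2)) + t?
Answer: -2855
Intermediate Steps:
t = -2829
G(11*(-2)) + t = (-48 - 11*(-2)) - 2829 = (-48 - 1*(-22)) - 2829 = (-48 + 22) - 2829 = -26 - 2829 = -2855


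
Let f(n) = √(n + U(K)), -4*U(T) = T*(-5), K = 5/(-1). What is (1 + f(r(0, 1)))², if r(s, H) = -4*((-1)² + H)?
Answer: -53/4 + I*√57 ≈ -13.25 + 7.5498*I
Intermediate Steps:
K = -5 (K = 5*(-1) = -5)
r(s, H) = -4 - 4*H (r(s, H) = -4*(1 + H) = -4 - 4*H)
U(T) = 5*T/4 (U(T) = -T*(-5)/4 = -(-5)*T/4 = 5*T/4)
f(n) = √(-25/4 + n) (f(n) = √(n + (5/4)*(-5)) = √(n - 25/4) = √(-25/4 + n))
(1 + f(r(0, 1)))² = (1 + √(-25 + 4*(-4 - 4*1))/2)² = (1 + √(-25 + 4*(-4 - 4))/2)² = (1 + √(-25 + 4*(-8))/2)² = (1 + √(-25 - 32)/2)² = (1 + √(-57)/2)² = (1 + (I*√57)/2)² = (1 + I*√57/2)²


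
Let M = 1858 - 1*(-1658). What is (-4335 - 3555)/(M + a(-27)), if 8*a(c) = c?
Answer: -21040/9367 ≈ -2.2462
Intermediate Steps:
M = 3516 (M = 1858 + 1658 = 3516)
a(c) = c/8
(-4335 - 3555)/(M + a(-27)) = (-4335 - 3555)/(3516 + (⅛)*(-27)) = -7890/(3516 - 27/8) = -7890/28101/8 = -7890*8/28101 = -21040/9367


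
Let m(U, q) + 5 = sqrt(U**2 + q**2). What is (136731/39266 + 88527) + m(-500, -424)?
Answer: 3476041583/39266 + 4*sqrt(26861) ≈ 89181.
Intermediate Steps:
m(U, q) = -5 + sqrt(U**2 + q**2)
(136731/39266 + 88527) + m(-500, -424) = (136731/39266 + 88527) + (-5 + sqrt((-500)**2 + (-424)**2)) = (136731*(1/39266) + 88527) + (-5 + sqrt(250000 + 179776)) = (136731/39266 + 88527) + (-5 + sqrt(429776)) = 3476237913/39266 + (-5 + 4*sqrt(26861)) = 3476041583/39266 + 4*sqrt(26861)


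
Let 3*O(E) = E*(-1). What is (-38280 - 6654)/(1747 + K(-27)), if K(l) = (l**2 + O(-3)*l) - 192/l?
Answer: -404406/22105 ≈ -18.295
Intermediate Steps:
O(E) = -E/3 (O(E) = (E*(-1))/3 = (-E)/3 = -E/3)
K(l) = l + l**2 - 192/l (K(l) = (l**2 + (-1/3*(-3))*l) - 192/l = (l**2 + 1*l) - 192/l = (l**2 + l) - 192/l = (l + l**2) - 192/l = l + l**2 - 192/l)
(-38280 - 6654)/(1747 + K(-27)) = (-38280 - 6654)/(1747 + (-27 + (-27)**2 - 192/(-27))) = -44934/(1747 + (-27 + 729 - 192*(-1/27))) = -44934/(1747 + (-27 + 729 + 64/9)) = -44934/(1747 + 6382/9) = -44934/22105/9 = -44934*9/22105 = -404406/22105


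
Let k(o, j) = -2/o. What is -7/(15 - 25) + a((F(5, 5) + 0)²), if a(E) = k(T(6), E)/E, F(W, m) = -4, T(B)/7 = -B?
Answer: 1181/1680 ≈ 0.70298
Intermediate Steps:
T(B) = -7*B (T(B) = 7*(-B) = -7*B)
a(E) = 1/(21*E) (a(E) = (-2/((-7*6)))/E = (-2/(-42))/E = (-2*(-1/42))/E = 1/(21*E))
-7/(15 - 25) + a((F(5, 5) + 0)²) = -7/(15 - 25) + 1/(21*((-4 + 0)²)) = -7/(-10) + 1/(21*((-4)²)) = -⅒*(-7) + (1/21)/16 = 7/10 + (1/21)*(1/16) = 7/10 + 1/336 = 1181/1680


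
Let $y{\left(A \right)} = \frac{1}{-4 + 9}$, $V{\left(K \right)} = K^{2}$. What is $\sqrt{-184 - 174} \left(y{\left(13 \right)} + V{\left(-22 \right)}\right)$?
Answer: $\frac{2421 i \sqrt{358}}{5} \approx 9161.5 i$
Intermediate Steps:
$y{\left(A \right)} = \frac{1}{5}$
$\sqrt{-184 - 174} \left(y{\left(13 \right)} + V{\left(-22 \right)}\right) = \sqrt{-184 - 174} \left(\frac{1}{5} + \left(-22\right)^{2}\right) = \sqrt{-358} \left(\frac{1}{5} + 484\right) = i \sqrt{358} \cdot \frac{2421}{5} = \frac{2421 i \sqrt{358}}{5}$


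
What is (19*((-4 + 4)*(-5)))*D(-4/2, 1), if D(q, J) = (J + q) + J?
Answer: 0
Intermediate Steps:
D(q, J) = q + 2*J
(19*((-4 + 4)*(-5)))*D(-4/2, 1) = (19*((-4 + 4)*(-5)))*(-4/2 + 2*1) = (19*(0*(-5)))*(-4*½ + 2) = (19*0)*(-2 + 2) = 0*0 = 0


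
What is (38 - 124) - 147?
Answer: -233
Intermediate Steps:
(38 - 124) - 147 = -86 - 147 = -233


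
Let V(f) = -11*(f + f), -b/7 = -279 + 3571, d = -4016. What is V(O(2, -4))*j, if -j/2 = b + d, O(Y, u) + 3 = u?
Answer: 8334480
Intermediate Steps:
b = -23044 (b = -7*(-279 + 3571) = -7*3292 = -23044)
O(Y, u) = -3 + u
V(f) = -22*f
j = 54120 (j = -2*(-23044 - 4016) = -2*(-27060) = 54120)
V(O(2, -4))*j = -22*(-3 - 4)*54120 = -22*(-7)*54120 = 154*54120 = 8334480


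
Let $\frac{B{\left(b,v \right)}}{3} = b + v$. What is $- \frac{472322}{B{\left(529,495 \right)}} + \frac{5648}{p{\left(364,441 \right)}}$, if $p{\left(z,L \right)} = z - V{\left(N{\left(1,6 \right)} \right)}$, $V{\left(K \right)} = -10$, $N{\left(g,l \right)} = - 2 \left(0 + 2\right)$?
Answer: $- \frac{39824443}{287232} \approx -138.65$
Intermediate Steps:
$N{\left(g,l \right)} = -4$ ($N{\left(g,l \right)} = \left(-2\right) 2 = -4$)
$B{\left(b,v \right)} = 3 b + 3 v$ ($B{\left(b,v \right)} = 3 \left(b + v\right) = 3 b + 3 v$)
$p{\left(z,L \right)} = 10 + z$ ($p{\left(z,L \right)} = z - -10 = z + 10 = 10 + z$)
$- \frac{472322}{B{\left(529,495 \right)}} + \frac{5648}{p{\left(364,441 \right)}} = - \frac{472322}{3 \cdot 529 + 3 \cdot 495} + \frac{5648}{10 + 364} = - \frac{472322}{1587 + 1485} + \frac{5648}{374} = - \frac{472322}{3072} + 5648 \cdot \frac{1}{374} = \left(-472322\right) \frac{1}{3072} + \frac{2824}{187} = - \frac{236161}{1536} + \frac{2824}{187} = - \frac{39824443}{287232}$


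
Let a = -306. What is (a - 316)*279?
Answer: -173538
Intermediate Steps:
(a - 316)*279 = (-306 - 316)*279 = -622*279 = -173538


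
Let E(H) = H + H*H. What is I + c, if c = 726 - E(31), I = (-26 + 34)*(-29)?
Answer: -498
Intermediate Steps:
I = -232 (I = 8*(-29) = -232)
E(H) = H + H**2
c = -266 (c = 726 - 31*(1 + 31) = 726 - 31*32 = 726 - 1*992 = 726 - 992 = -266)
I + c = -232 - 266 = -498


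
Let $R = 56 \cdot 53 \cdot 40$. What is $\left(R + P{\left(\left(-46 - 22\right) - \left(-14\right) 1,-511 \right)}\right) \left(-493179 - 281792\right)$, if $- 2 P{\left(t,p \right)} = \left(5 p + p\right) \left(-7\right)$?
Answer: $-83688343319$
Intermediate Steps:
$R = 118720$ ($R = 2968 \cdot 40 = 118720$)
$P{\left(t,p \right)} = 21 p$ ($P{\left(t,p \right)} = - \frac{\left(5 p + p\right) \left(-7\right)}{2} = - \frac{6 p \left(-7\right)}{2} = - \frac{\left(-42\right) p}{2} = 21 p$)
$\left(R + P{\left(\left(-46 - 22\right) - \left(-14\right) 1,-511 \right)}\right) \left(-493179 - 281792\right) = \left(118720 + 21 \left(-511\right)\right) \left(-493179 - 281792\right) = \left(118720 - 10731\right) \left(-774971\right) = 107989 \left(-774971\right) = -83688343319$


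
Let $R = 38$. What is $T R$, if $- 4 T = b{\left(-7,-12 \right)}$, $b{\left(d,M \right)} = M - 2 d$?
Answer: $-19$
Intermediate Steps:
$T = - \frac{1}{2}$ ($T = - \frac{-12 - -14}{4} = - \frac{-12 + 14}{4} = \left(- \frac{1}{4}\right) 2 = - \frac{1}{2} \approx -0.5$)
$T R = \left(- \frac{1}{2}\right) 38 = -19$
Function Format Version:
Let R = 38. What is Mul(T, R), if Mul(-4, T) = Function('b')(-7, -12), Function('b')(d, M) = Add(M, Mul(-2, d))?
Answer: -19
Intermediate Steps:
T = Rational(-1, 2) (T = Mul(Rational(-1, 4), Add(-12, Mul(-2, -7))) = Mul(Rational(-1, 4), Add(-12, 14)) = Mul(Rational(-1, 4), 2) = Rational(-1, 2) ≈ -0.50000)
Mul(T, R) = Mul(Rational(-1, 2), 38) = -19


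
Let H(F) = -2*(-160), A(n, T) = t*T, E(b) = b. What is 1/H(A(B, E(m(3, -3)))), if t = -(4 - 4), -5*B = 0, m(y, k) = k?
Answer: 1/320 ≈ 0.0031250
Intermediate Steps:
B = 0 (B = -⅕*0 = 0)
t = 0 (t = -1*0 = 0)
A(n, T) = 0 (A(n, T) = 0*T = 0)
H(F) = 320
1/H(A(B, E(m(3, -3)))) = 1/320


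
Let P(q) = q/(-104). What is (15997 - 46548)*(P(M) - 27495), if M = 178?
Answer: 43682705779/52 ≈ 8.4005e+8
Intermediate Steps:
P(q) = -q/104 (P(q) = q*(-1/104) = -q/104)
(15997 - 46548)*(P(M) - 27495) = (15997 - 46548)*(-1/104*178 - 27495) = -30551*(-89/52 - 27495) = -30551*(-1429829/52) = 43682705779/52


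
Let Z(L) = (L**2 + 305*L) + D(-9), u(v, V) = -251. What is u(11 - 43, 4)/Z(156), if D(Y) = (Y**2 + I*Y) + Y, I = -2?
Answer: -251/72006 ≈ -0.0034858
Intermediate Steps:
D(Y) = Y**2 - Y (D(Y) = (Y**2 - 2*Y) + Y = Y**2 - Y)
Z(L) = 90 + L**2 + 305*L (Z(L) = (L**2 + 305*L) - 9*(-1 - 9) = (L**2 + 305*L) - 9*(-10) = (L**2 + 305*L) + 90 = 90 + L**2 + 305*L)
u(11 - 43, 4)/Z(156) = -251/(90 + 156**2 + 305*156) = -251/(90 + 24336 + 47580) = -251/72006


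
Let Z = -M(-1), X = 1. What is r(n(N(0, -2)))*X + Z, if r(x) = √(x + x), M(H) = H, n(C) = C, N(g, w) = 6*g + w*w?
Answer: 1 + 2*√2 ≈ 3.8284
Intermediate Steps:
N(g, w) = w² + 6*g (N(g, w) = 6*g + w² = w² + 6*g)
r(x) = √2*√x (r(x) = √(2*x) = √2*√x)
Z = 1 (Z = -1*(-1) = 1)
r(n(N(0, -2)))*X + Z = (√2*√((-2)² + 6*0))*1 + 1 = (√2*√(4 + 0))*1 + 1 = (√2*√4)*1 + 1 = (√2*2)*1 + 1 = (2*√2)*1 + 1 = 2*√2 + 1 = 1 + 2*√2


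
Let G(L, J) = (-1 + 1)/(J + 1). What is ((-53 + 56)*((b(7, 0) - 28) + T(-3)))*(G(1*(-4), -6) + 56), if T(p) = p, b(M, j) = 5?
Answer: -4368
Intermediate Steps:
G(L, J) = 0 (G(L, J) = 0/(1 + J) = 0)
((-53 + 56)*((b(7, 0) - 28) + T(-3)))*(G(1*(-4), -6) + 56) = ((-53 + 56)*((5 - 28) - 3))*(0 + 56) = (3*(-23 - 3))*56 = (3*(-26))*56 = -78*56 = -4368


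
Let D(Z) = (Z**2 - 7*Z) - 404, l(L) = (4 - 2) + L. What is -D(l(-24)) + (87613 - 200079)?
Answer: -112700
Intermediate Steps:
l(L) = 2 + L
D(Z) = -404 + Z**2 - 7*Z
-D(l(-24)) + (87613 - 200079) = -(-404 + (2 - 24)**2 - 7*(2 - 24)) + (87613 - 200079) = -(-404 + (-22)**2 - 7*(-22)) - 112466 = -(-404 + 484 + 154) - 112466 = -1*234 - 112466 = -234 - 112466 = -112700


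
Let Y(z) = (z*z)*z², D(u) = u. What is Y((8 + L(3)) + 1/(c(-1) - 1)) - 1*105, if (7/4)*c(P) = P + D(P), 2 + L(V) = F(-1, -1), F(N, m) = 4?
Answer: 412845976/50625 ≈ 8155.0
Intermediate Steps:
L(V) = 2 (L(V) = -2 + 4 = 2)
c(P) = 8*P/7 (c(P) = 4*(P + P)/7 = 4*(2*P)/7 = 8*P/7)
Y(z) = z⁴ (Y(z) = z²*z² = z⁴)
Y((8 + L(3)) + 1/(c(-1) - 1)) - 1*105 = ((8 + 2) + 1/((8/7)*(-1) - 1))⁴ - 1*105 = (10 + 1/(-8/7 - 1))⁴ - 105 = (10 + 1/(-15/7))⁴ - 105 = (10 - 7/15)⁴ - 105 = (143/15)⁴ - 105 = 418161601/50625 - 105 = 412845976/50625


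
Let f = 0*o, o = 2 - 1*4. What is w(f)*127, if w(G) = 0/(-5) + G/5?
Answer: 0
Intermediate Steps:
o = -2 (o = 2 - 4 = -2)
f = 0 (f = 0*(-2) = 0)
w(G) = G/5 (w(G) = 0*(-⅕) + G*(⅕) = 0 + G/5 = G/5)
w(f)*127 = ((⅕)*0)*127 = 0*127 = 0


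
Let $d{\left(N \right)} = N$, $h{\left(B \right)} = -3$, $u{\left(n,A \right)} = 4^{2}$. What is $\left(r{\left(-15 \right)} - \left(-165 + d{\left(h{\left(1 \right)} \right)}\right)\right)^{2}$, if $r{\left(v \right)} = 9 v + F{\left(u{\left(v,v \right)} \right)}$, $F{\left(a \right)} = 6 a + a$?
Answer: $21025$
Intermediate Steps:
$u{\left(n,A \right)} = 16$
$F{\left(a \right)} = 7 a$
$r{\left(v \right)} = 112 + 9 v$ ($r{\left(v \right)} = 9 v + 7 \cdot 16 = 9 v + 112 = 112 + 9 v$)
$\left(r{\left(-15 \right)} - \left(-165 + d{\left(h{\left(1 \right)} \right)}\right)\right)^{2} = \left(\left(112 + 9 \left(-15\right)\right) + \left(165 - -3\right)\right)^{2} = \left(\left(112 - 135\right) + \left(165 + 3\right)\right)^{2} = \left(-23 + 168\right)^{2} = 145^{2} = 21025$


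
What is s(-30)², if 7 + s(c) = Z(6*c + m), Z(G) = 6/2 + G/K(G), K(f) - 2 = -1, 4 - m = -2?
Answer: 31684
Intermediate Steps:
m = 6 (m = 4 - 1*(-2) = 4 + 2 = 6)
K(f) = 1 (K(f) = 2 - 1 = 1)
Z(G) = 3 + G (Z(G) = 6/2 + G/1 = 6*(½) + G*1 = 3 + G)
s(c) = 2 + 6*c (s(c) = -7 + (3 + (6*c + 6)) = -7 + (3 + (6 + 6*c)) = -7 + (9 + 6*c) = 2 + 6*c)
s(-30)² = (2 + 6*(-30))² = (2 - 180)² = (-178)² = 31684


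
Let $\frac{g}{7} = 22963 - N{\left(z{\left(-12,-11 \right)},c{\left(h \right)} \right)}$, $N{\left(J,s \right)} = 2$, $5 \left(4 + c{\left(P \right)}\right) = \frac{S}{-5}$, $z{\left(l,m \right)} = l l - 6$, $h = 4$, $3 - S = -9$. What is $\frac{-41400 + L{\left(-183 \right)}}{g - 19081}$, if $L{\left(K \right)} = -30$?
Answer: $- \frac{20715}{70823} \approx -0.29249$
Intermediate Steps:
$S = 12$ ($S = 3 - -9 = 3 + 9 = 12$)
$z{\left(l,m \right)} = -6 + l^{2}$ ($z{\left(l,m \right)} = l^{2} - 6 = -6 + l^{2}$)
$c{\left(P \right)} = - \frac{112}{25}$ ($c{\left(P \right)} = -4 + \frac{12 \frac{1}{-5}}{5} = -4 + \frac{12 \left(- \frac{1}{5}\right)}{5} = -4 + \frac{1}{5} \left(- \frac{12}{5}\right) = -4 - \frac{12}{25} = - \frac{112}{25}$)
$g = 160727$ ($g = 7 \left(22963 - 2\right) = 7 \cdot 22961 = 160727$)
$\frac{-41400 + L{\left(-183 \right)}}{g - 19081} = \frac{-41400 - 30}{160727 - 19081} = - \frac{41430}{141646} = \left(-41430\right) \frac{1}{141646} = - \frac{20715}{70823}$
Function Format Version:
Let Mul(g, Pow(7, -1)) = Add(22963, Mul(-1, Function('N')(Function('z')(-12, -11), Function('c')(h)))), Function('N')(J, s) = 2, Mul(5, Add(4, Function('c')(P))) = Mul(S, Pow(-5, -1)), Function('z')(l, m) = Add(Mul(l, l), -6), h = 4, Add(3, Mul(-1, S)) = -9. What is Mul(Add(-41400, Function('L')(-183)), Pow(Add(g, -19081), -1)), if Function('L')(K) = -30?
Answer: Rational(-20715, 70823) ≈ -0.29249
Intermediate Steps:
S = 12 (S = Add(3, Mul(-1, -9)) = Add(3, 9) = 12)
Function('z')(l, m) = Add(-6, Pow(l, 2)) (Function('z')(l, m) = Add(Pow(l, 2), -6) = Add(-6, Pow(l, 2)))
Function('c')(P) = Rational(-112, 25) (Function('c')(P) = Add(-4, Mul(Rational(1, 5), Mul(12, Pow(-5, -1)))) = Add(-4, Mul(Rational(1, 5), Mul(12, Rational(-1, 5)))) = Add(-4, Mul(Rational(1, 5), Rational(-12, 5))) = Add(-4, Rational(-12, 25)) = Rational(-112, 25))
g = 160727 (g = Mul(7, Add(22963, Mul(-1, 2))) = Mul(7, Add(22963, -2)) = Mul(7, 22961) = 160727)
Mul(Add(-41400, Function('L')(-183)), Pow(Add(g, -19081), -1)) = Mul(Add(-41400, -30), Pow(Add(160727, -19081), -1)) = Mul(-41430, Pow(141646, -1)) = Mul(-41430, Rational(1, 141646)) = Rational(-20715, 70823)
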